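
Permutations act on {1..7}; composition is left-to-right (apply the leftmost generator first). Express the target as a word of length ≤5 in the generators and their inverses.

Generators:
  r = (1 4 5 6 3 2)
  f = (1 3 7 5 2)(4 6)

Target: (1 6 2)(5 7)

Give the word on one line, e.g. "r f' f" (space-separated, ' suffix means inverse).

f' r r r r

  after f': (1 2 5 7 3)(4 6)
  after r: (2 6 5 7)(3 4)
  after r: (1 4 2 3 5 7)
  after r: (1 5 7 4)(3 6)
  after r: (1 6 2)(5 7)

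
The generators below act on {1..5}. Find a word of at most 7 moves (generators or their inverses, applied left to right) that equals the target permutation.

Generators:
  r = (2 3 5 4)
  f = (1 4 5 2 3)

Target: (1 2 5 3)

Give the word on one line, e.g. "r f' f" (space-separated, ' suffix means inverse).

f' r' r' r' f

  after f': (1 3 2 5 4)
  after r': (1 2 3 4)
  after r': (1 4)(3 5)
  after r': (1 5 2 4)
  after f: (1 2 5 3)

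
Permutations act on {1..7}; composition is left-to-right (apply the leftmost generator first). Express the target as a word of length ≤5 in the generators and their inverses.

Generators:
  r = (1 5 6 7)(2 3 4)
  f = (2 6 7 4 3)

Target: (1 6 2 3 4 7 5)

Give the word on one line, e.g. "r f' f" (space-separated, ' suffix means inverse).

  after r: (1 5 6 7)(2 3 4)
  after f: (1 5 7)(4 6)
  after r: (1 6 2 3 4 7 5)

r f r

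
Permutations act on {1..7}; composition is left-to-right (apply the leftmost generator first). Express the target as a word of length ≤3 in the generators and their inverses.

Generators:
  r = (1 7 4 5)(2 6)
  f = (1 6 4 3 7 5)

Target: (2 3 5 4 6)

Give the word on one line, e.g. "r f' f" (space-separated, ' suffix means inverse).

r f f

  after r: (1 7 4 5)(2 6)
  after f: (1 5 6 2 4)(3 7)
  after f: (2 3 5 4 6)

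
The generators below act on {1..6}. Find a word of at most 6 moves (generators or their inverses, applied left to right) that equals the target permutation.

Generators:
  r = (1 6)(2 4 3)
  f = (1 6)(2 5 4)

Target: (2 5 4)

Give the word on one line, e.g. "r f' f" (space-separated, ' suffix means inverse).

r r r f

  after r: (1 6)(2 4 3)
  after r: (2 3 4)
  after r: (1 6)
  after f: (2 5 4)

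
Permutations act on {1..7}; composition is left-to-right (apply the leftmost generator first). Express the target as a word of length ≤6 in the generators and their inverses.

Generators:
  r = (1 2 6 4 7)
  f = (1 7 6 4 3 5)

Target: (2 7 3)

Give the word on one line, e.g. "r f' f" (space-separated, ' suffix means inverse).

r' f' r f r'

  after r': (1 7 4 6 2)
  after f': (2 5 3 4 7 6)
  after r: (1 2 5 3 7 4)
  after f: (1 2)(3 6 4 7)
  after r': (2 7 3)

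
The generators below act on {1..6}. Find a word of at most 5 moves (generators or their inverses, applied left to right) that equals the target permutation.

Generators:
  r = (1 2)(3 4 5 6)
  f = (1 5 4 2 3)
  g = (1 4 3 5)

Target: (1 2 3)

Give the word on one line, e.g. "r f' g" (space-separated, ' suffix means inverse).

g f' g' f'

  after g: (1 4 3 5)
  after f': (1 5 3)(2 4)
  after g': (1 3 5 4 2)
  after f': (1 2 3)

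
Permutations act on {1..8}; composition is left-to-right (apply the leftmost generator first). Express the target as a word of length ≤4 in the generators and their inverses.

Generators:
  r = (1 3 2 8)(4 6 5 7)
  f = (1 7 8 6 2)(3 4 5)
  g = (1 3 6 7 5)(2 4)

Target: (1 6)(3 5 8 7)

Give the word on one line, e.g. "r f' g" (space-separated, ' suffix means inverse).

f r r

  after f: (1 7 8 6 2)(3 4 5)
  after r: (1 4 7)(2 3 6 8 5)
  after r: (1 6)(3 5 8 7)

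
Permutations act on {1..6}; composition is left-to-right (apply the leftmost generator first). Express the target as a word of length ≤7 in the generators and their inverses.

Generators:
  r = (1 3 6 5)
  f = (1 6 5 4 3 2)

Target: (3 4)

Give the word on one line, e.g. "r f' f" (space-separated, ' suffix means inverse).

r' f' r f' f'

  after r': (1 5 6 3)
  after f': (1 6 4 5)(2 3)
  after r: (1 5 3 2 6 4)
  after f': (1 6 5 4 2)
  after f': (3 4)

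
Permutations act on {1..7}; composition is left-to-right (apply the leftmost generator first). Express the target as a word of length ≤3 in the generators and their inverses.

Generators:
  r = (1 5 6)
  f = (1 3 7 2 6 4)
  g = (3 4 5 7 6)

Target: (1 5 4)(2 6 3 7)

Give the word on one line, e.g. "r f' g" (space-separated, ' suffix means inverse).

  after r: (1 5 6)
  after f: (1 5 4)(2 6 3 7)

r f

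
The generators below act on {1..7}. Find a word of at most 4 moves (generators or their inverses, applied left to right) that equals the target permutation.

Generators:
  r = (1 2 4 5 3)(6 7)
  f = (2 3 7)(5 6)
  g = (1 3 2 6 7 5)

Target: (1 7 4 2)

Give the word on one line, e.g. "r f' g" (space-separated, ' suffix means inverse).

  after g': (1 5 7 6 2 3)
  after f': (1 6 7 5 3)
  after r': (1 7 4 2)

g' f' r'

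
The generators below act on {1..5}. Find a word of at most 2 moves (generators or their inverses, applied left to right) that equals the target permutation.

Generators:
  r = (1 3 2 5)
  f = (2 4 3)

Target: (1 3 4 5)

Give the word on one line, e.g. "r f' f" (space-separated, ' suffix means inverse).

  after f': (2 3 4)
  after r: (1 3 4 5)

f' r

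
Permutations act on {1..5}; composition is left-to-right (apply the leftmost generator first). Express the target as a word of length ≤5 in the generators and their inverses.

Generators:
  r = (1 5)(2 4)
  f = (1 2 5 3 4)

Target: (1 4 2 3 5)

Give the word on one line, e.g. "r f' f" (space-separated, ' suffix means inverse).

  after r': (1 5)(2 4)
  after f: (1 3 4 5 2)
  after r': (1 3 2 5 4)
  after f: (1 4 2 3 5)

r' f r' f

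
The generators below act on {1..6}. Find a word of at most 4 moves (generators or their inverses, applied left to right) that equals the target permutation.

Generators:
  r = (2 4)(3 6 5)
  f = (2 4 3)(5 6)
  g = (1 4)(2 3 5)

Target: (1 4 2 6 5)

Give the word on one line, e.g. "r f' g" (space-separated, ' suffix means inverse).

g f g' r'

  after g: (1 4)(2 3 5)
  after f: (1 3 6 5 4)
  after g': (1 2 5)(3 6)
  after r': (1 4 2 6 5)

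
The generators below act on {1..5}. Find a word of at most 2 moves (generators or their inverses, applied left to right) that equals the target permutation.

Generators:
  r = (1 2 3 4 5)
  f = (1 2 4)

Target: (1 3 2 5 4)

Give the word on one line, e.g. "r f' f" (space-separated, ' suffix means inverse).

f' r'

  after f': (1 4 2)
  after r': (1 3 2 5 4)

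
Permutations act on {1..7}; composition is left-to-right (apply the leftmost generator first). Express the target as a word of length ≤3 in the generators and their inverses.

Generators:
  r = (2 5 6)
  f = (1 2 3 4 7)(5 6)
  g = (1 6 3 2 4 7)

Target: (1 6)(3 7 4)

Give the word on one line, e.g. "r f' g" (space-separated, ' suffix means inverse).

g f' f'

  after g: (1 6 3 2 4 7)
  after f': (1 5 6 2 3)
  after f': (1 6)(3 7 4)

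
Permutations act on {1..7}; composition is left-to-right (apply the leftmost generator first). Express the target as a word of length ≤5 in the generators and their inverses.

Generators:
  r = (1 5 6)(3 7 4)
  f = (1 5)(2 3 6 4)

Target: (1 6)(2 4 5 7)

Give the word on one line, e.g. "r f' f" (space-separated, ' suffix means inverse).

  after r: (1 5 6)(3 7 4)
  after f: (2 3 7)(4 6 5)
  after r': (1 6)(2 4 5 7)

r f r'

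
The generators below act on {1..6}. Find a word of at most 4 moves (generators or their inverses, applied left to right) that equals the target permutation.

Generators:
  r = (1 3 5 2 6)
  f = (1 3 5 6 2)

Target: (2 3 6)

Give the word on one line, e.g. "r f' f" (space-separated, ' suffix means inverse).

f' r' r' f'

  after f': (1 2 6 5 3)
  after r': (1 5)(3 6)
  after r': (1 3 2 5 6)
  after f': (2 3 6)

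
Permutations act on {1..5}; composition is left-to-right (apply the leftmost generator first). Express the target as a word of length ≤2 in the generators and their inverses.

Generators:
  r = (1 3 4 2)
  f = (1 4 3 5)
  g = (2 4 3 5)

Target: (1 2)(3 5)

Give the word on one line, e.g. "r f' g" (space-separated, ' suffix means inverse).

  after f: (1 4 3 5)
  after r: (1 2)(3 5)

f r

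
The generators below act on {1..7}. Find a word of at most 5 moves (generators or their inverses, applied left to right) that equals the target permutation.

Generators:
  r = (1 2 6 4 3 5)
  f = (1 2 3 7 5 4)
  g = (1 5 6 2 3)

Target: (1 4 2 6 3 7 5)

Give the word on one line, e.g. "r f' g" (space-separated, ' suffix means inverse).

  after g: (1 5 6 2 3)
  after r: (2 5 4 3)
  after g: (1 5 4)(2 6)
  after f: (1 4 2 6 3 7 5)

g r g f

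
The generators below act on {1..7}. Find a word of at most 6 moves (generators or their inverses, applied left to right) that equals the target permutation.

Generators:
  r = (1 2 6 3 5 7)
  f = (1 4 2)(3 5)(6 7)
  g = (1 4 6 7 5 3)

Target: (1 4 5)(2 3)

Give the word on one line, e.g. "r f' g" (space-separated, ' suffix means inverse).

  after f: (1 4 2)(3 5)(6 7)
  after r': (1 4)(2 7)(5 6)
  after r': (1 4 7)(2 5)(3 6)
  after r': (1 4 5)(2 3)

f r' r' r'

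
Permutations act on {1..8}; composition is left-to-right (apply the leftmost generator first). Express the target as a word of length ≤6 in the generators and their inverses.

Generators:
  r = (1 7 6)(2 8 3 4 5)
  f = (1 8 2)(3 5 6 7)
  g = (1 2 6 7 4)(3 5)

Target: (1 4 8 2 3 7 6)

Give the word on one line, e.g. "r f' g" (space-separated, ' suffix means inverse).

f r g r'

  after f: (1 8 2)(3 5 6 7)
  after r: (1 3 2 7 4 5)
  after g: (1 5 2 4 3 6 7)
  after r': (1 4 8 2 3 7 6)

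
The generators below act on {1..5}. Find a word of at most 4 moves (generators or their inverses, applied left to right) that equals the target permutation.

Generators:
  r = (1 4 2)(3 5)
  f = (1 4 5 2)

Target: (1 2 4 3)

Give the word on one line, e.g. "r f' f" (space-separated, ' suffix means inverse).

r f' r'

  after r: (1 4 2)(3 5)
  after f': (3 4 5)
  after r': (1 2 4 3)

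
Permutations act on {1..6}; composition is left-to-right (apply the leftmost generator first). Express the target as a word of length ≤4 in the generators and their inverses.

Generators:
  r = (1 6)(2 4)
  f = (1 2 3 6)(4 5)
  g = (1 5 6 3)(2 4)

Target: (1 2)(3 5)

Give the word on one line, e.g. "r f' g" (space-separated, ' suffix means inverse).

f' r f

  after f': (1 6 3 2)(4 5)
  after r: (2 6 3 4 5)
  after f: (1 2)(3 5)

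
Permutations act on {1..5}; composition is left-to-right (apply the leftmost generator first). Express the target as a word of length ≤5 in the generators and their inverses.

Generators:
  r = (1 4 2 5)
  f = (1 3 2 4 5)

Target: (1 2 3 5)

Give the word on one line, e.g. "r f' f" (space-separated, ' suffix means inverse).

  after f': (1 5 4 2 3)
  after r: (2 3 4 5)
  after r: (1 4)(2 3)
  after r: (1 2 3 5)

f' r r r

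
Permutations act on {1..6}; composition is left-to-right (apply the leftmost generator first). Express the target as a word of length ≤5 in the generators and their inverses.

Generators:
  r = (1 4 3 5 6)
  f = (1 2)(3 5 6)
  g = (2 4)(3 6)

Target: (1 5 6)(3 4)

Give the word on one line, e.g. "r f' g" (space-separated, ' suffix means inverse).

g' f g' r r

  after g': (2 4)(3 6)
  after f: (1 2 4)(5 6)
  after g': (1 4)(3 6 5)
  after r: (1 3)
  after r: (1 5 6)(3 4)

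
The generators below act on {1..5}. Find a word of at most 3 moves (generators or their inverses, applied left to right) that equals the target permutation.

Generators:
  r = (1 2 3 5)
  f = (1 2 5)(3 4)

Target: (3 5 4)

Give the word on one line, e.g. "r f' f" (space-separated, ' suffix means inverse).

  after r': (1 5 3 2)
  after f: (3 5 4)

r' f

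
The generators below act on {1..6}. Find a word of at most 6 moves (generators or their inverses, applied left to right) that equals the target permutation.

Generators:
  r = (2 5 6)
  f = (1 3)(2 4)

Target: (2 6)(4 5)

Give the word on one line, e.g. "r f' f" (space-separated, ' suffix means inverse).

  after f: (1 3)(2 4)
  after r: (1 3)(2 4 5 6)
  after r: (1 3)(2 4 6 5)
  after f: (4 6 5)
  after r': (2 6)(4 5)

f r r f r'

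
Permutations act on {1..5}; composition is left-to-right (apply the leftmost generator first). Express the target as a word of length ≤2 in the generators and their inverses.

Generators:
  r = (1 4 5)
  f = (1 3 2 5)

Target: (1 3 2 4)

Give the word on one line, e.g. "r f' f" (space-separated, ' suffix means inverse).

f r'

  after f: (1 3 2 5)
  after r': (1 3 2 4)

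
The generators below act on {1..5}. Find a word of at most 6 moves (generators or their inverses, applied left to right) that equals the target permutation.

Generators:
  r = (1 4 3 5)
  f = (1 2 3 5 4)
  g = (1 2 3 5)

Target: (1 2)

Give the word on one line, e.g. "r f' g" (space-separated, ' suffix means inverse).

f' g' r' f r

  after f': (1 4 5 3 2)
  after g': (1 4 3)(2 5)
  after r': (2 3 5)
  after f: (1 2 5 3 4)
  after r: (1 2)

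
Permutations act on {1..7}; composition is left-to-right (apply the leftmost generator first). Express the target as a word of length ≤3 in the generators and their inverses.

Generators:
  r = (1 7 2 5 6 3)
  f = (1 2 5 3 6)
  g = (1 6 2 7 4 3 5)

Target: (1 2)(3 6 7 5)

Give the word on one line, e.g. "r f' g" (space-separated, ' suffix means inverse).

r' f' r'

  after r': (1 3 6 5 2 7)
  after f': (1 5)(2 7 6)
  after r': (1 2)(3 6 7 5)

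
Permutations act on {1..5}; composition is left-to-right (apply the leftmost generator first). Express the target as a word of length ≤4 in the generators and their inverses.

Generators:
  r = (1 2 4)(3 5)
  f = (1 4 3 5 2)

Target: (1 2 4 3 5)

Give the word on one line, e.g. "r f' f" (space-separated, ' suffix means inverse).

  after f: (1 4 3 5 2)
  after r: (4 5)
  after r: (1 2 4 3 5)

f r r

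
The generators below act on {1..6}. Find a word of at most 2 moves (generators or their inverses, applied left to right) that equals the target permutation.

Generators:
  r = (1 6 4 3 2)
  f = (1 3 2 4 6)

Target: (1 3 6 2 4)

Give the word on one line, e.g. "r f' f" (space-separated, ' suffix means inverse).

  after r': (1 2 3 4 6)
  after r': (1 3 6 2 4)

r' r'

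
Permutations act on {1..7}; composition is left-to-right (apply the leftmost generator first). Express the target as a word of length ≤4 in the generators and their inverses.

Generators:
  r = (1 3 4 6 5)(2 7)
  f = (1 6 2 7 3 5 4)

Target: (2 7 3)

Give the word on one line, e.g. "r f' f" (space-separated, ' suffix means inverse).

r r f

  after r: (1 3 4 6 5)(2 7)
  after r: (1 4 5 3 6)
  after f: (2 7 3)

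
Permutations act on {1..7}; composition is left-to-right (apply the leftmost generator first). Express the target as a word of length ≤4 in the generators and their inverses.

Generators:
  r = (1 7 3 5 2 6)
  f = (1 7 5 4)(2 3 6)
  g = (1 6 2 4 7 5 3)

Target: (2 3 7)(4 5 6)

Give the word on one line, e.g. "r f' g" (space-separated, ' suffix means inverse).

r f'

  after r: (1 7 3 5 2 6)
  after f': (2 3 7)(4 5 6)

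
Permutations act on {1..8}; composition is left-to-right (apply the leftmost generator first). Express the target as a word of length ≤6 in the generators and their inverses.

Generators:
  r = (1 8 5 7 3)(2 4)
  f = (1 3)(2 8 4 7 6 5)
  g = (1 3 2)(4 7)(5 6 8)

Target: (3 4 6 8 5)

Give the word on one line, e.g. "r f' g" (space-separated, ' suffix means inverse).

  after f': (1 3)(2 5 6 7 4 8)
  after r: (2 7)(3 8 4 5 6)
  after f': (1 3 2 4 6)(5 7)
  after r: (3 4 6 8 5)

f' r f' r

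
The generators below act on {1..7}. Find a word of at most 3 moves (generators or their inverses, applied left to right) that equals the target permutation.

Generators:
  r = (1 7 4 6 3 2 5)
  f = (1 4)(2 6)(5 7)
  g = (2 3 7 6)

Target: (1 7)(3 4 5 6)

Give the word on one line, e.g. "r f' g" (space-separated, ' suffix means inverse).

  after g: (2 3 7 6)
  after r': (1 5 2 6 3)(4 7)
  after f': (1 7)(3 4 5 6)

g r' f'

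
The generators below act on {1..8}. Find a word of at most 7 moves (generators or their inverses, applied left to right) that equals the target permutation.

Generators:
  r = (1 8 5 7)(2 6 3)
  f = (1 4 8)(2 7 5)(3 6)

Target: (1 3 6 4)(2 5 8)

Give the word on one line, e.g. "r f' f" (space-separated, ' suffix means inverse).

  after f': (1 8 4)(2 5 7)(3 6)
  after r: (1 5)(2 7 6)(4 8)
  after f: (1 2 5 4)(3 6 7)
  after r: (1 6)(2 7)(4 8 5)
  after f: (1 3 6 4)(2 5 8)

f' r f r f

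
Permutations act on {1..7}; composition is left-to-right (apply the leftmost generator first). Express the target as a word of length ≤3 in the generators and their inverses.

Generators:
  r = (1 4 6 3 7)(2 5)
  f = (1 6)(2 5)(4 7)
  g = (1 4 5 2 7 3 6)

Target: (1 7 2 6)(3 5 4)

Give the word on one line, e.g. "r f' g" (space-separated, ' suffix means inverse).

  after g': (1 6 3 7 2 5 4)
  after g': (1 3 2 4 6 7 5)
  after r: (1 7 2 6)(3 5 4)

g' g' r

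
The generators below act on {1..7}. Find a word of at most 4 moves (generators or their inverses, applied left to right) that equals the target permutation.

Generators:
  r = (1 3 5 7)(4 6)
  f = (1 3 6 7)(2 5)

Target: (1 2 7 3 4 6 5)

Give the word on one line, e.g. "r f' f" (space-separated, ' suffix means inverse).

r' r' f' r

  after r': (1 7 5 3)(4 6)
  after r': (1 5)(3 7)
  after f': (1 2 5 7)(3 6)
  after r: (1 2 7 3 4 6 5)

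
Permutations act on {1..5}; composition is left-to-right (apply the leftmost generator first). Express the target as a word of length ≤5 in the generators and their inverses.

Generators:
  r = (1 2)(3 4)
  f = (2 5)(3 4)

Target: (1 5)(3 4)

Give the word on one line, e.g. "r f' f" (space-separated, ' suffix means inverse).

  after r': (1 2)(3 4)
  after f: (1 5 2)
  after r': (1 5)(3 4)
  after f: (1 2 5)
  after f: (1 5)(3 4)

r' f r' f f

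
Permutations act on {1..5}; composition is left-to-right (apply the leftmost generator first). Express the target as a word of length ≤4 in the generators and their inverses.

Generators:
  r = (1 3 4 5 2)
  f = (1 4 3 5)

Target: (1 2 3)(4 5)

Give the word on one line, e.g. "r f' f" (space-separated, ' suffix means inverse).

f r' r' r'

  after f: (1 4 3 5)
  after r': (1 3 4)(2 5)
  after r': (2 4)
  after r': (1 2 3)(4 5)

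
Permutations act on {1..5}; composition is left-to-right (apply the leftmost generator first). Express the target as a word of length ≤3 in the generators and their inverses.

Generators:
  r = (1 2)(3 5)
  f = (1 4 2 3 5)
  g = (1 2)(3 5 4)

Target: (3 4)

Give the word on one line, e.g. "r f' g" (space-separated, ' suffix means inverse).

r g

  after r: (1 2)(3 5)
  after g: (3 4)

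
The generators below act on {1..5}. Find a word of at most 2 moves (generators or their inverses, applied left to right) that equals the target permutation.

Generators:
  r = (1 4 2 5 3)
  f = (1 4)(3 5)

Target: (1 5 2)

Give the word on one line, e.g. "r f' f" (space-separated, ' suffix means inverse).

  after r': (1 3 5 2 4)
  after f: (1 5 2)

r' f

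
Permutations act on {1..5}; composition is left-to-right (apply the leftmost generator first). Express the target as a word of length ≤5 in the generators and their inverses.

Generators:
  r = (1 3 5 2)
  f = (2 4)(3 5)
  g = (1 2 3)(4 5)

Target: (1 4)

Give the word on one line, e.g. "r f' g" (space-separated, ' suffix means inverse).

r r f g' f

  after r: (1 3 5 2)
  after r: (1 5)(2 3)
  after f: (1 3 4 2 5)
  after g': (1 2 4)(3 5)
  after f: (1 4)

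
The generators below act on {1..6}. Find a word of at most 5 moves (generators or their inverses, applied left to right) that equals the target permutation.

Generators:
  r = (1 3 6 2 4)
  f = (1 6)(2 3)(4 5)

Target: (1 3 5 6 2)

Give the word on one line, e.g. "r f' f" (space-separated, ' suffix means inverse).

  after f': (1 6)(2 3)(4 5)
  after r: (1 2 6 3 4 5)
  after f': (1 3 5 6 2)

f' r f'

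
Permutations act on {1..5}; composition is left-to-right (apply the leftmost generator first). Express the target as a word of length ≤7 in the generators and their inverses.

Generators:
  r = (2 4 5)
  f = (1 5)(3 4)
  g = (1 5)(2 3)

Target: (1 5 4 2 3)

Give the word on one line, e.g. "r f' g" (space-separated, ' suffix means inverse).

r' g f' r' f

  after r': (2 5 4)
  after g: (1 5 4 3 2)
  after f': (2 5 3)
  after r': (2 4)(3 5)
  after f: (1 5 4 2 3)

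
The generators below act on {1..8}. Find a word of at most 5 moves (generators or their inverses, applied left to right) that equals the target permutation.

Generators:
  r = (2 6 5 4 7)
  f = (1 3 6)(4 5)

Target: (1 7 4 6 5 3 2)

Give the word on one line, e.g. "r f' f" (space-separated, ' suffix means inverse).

  after r: (2 6 5 4 7)
  after f': (1 6 4 7 2 3)
  after r': (1 2 3)(5 6)
  after f': (1 2)(3 6 4 5)
  after r': (1 7 4 6 5 3 2)

r f' r' f' r'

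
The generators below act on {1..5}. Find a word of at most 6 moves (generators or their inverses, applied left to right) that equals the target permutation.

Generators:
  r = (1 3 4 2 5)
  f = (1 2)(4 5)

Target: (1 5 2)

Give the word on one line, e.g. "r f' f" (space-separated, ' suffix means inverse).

r r r f' r'

  after r: (1 3 4 2 5)
  after r: (1 4 5 3 2)
  after r: (1 2 3 5 4)
  after f': (2 3 4)
  after r': (1 5 2)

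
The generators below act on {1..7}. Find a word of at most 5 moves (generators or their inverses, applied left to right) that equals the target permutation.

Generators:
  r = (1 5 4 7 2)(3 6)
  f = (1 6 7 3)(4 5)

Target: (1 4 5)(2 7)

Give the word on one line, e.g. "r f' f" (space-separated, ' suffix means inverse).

  after f': (1 3 7 6)(4 5)
  after f': (1 7)(3 6)
  after r': (1 4 5)(2 7)

f' f' r'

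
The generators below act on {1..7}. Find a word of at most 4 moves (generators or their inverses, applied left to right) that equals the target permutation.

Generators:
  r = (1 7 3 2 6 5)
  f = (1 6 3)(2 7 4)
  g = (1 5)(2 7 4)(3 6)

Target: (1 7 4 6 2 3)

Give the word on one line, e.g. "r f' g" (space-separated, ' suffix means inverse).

g f' g r

  after g: (1 5)(2 7 4)(3 6)
  after f': (1 5 3)
  after g: (2 7 4)(3 5 6)
  after r: (1 7 4 6 2 3)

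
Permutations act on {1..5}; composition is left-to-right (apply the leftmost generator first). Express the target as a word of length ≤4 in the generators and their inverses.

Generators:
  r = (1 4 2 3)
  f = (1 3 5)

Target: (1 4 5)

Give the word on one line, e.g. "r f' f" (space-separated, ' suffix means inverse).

  after r': (1 3 2 4)
  after f: (1 5)(2 4 3)
  after f: (2 4 5 3)
  after r: (1 4 5)

r' f f r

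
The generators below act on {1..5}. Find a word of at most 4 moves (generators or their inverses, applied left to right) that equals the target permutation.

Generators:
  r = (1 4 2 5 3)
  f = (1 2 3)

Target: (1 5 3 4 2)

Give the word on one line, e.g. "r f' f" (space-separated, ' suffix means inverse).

f r

  after f: (1 2 3)
  after r: (1 5 3 4 2)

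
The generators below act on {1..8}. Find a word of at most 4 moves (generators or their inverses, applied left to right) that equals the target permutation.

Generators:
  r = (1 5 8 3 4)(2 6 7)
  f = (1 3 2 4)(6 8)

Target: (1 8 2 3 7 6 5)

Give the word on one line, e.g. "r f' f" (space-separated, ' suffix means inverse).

  after f': (1 4 2 3)(6 8)
  after f': (1 2)(3 4)
  after f': (1 3 2 4)(6 8)
  after r': (1 8 2 3 7 6 5)

f' f' f' r'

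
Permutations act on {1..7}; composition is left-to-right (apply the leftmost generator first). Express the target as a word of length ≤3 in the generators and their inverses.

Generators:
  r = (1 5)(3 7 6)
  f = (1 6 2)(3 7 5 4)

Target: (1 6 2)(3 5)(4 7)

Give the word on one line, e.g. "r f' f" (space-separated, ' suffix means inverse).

  after f': (1 2 6)(3 4 5 7)
  after f': (1 6 2)(3 5)(4 7)

f' f'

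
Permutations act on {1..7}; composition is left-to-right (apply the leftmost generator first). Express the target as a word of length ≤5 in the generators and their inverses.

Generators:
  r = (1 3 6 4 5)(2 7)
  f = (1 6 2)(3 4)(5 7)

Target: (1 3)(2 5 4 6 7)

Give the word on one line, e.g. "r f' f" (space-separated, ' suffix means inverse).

  after f': (1 2 6)(3 4)(5 7)
  after f': (1 6 2)
  after r': (1 3)(2 5 4 6 7)

f' f' r'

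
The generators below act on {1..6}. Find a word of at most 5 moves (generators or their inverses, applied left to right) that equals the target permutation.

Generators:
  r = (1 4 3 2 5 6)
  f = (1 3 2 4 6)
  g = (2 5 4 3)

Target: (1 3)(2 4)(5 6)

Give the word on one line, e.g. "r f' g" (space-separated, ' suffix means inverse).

  after f': (1 6 4 2 3)
  after f': (1 4 3 6 2)
  after r: (1 3)(2 4)(5 6)

f' f' r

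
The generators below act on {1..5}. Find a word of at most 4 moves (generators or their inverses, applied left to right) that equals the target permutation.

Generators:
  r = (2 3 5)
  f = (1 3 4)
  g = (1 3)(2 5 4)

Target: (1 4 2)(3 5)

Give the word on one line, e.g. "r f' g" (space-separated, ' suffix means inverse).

g' f r

  after g': (1 3)(2 4 5)
  after f: (1 4 5 2)
  after r: (1 4 2)(3 5)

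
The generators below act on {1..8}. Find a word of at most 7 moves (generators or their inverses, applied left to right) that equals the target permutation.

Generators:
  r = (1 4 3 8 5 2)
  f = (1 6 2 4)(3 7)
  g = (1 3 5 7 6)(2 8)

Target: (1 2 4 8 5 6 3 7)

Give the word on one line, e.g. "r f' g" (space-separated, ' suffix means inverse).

  after f': (1 4 2 6)(3 7)
  after g: (1 4 8 2)(3 6)(5 7)
  after f': (1 2 4 8 6 7 5 3)
  after g': (1 8 7 3 6 5)(2 4)
  after g': (1 2 4 8 5 6 3 7)

f' g f' g' g'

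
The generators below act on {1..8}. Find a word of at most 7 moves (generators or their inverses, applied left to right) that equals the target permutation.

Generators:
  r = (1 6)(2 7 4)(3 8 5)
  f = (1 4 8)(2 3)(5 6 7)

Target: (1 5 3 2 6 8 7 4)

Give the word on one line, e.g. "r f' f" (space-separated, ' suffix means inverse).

r f r' f r'

  after r: (1 6)(2 7 4)(3 8 5)
  after f: (1 7 8 6 4 3)(2 5)
  after r': (1 2 8)(3 6 7)(4 5)
  after f: (1 3 7 2)(4 6 5 8)
  after r': (1 5 3 2 6 8 7 4)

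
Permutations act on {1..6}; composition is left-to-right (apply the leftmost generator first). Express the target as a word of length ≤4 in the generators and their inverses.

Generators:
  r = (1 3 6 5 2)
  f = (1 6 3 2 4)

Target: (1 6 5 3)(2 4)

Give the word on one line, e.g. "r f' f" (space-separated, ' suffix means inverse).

  after r: (1 3 6 5 2)
  after f': (1 6 5 3)(2 4)

r f'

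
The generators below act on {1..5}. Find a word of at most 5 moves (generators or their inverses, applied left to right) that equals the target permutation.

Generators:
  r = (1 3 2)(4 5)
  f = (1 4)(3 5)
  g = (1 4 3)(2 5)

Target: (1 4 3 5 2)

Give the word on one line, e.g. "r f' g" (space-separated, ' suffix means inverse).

f' g r' f'

  after f': (1 4)(3 5)
  after g: (1 3 2 5)
  after r': (2 4 5)
  after f': (1 4 3 5 2)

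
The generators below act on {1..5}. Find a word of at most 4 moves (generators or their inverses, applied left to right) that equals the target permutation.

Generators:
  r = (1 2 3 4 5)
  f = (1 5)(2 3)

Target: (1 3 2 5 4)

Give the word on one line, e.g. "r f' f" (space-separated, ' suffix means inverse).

  after r: (1 2 3 4 5)
  after r: (1 3 5 2 4)
  after f: (1 2 4 5 3)
  after r: (1 3 2 5 4)

r r f r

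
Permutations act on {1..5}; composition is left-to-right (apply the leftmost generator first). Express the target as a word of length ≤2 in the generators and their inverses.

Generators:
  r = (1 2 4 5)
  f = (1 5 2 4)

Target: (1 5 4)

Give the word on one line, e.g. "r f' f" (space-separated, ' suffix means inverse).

r f'

  after r: (1 2 4 5)
  after f': (1 5 4)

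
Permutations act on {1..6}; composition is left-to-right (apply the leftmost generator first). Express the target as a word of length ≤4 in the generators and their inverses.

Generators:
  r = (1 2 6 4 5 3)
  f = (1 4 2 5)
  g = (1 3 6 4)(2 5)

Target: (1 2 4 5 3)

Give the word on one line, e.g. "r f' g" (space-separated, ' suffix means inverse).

  after f': (1 5 2 4)
  after g': (1 2 6 3)
  after f: (1 5)(2 6 3 4)
  after g: (1 2 4 5 3)

f' g' f g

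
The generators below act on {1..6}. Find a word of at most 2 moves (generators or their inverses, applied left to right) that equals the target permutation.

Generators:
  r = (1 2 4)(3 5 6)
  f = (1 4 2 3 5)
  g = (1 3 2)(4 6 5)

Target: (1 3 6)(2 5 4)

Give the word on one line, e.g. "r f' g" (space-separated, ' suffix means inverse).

r g'

  after r: (1 2 4)(3 5 6)
  after g': (1 3 6)(2 5 4)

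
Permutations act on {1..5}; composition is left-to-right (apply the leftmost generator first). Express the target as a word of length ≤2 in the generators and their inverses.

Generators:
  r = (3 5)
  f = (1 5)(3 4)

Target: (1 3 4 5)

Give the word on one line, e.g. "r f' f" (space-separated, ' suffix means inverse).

  after f': (1 5)(3 4)
  after r: (1 3 4 5)

f' r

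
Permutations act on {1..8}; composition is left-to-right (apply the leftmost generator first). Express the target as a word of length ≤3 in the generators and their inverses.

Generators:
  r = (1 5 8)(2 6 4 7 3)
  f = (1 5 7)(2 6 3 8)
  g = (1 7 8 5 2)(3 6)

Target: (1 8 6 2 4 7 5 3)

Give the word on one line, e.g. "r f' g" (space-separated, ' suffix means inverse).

  after f: (1 5 7)(2 6 3 8)
  after r: (1 8 6 2 4 7 5 3)

f r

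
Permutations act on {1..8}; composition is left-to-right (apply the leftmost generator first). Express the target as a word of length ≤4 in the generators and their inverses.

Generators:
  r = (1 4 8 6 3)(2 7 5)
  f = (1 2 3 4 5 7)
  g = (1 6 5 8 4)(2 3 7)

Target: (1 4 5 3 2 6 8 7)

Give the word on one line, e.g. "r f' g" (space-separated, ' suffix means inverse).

  after f': (1 7 5 4 3 2)
  after g': (1 3 7 6)(2 4)(5 8)
  after r: (2 8)(3 5 6 4 7)
  after r: (1 4 5 3 2 6 8 7)

f' g' r r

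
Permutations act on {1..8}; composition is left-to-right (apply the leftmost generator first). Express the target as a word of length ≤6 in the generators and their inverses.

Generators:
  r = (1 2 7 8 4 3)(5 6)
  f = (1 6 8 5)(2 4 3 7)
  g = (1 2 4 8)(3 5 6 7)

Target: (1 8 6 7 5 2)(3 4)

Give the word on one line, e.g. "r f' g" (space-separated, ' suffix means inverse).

  after r: (1 2 7 8 4 3)(5 6)
  after g: (1 4 5 7)(2 3)
  after f': (1 2 4 8 6)(3 7 5)
  after r: (1 7 6 2 3 8 5)
  after r: (1 8 6 7 5 2)(3 4)

r g f' r r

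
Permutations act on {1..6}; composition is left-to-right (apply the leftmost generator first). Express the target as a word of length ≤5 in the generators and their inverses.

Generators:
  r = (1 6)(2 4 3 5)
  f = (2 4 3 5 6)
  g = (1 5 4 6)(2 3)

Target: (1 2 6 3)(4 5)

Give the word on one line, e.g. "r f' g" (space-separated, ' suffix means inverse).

  after f: (2 4 3 5 6)
  after r: (1 6 4 5)(2 3)
  after f: (1 2 5)(3 4 6)
  after g': (1 3 5 6 2)
  after g': (1 2 6 3)(4 5)

f r f g' g'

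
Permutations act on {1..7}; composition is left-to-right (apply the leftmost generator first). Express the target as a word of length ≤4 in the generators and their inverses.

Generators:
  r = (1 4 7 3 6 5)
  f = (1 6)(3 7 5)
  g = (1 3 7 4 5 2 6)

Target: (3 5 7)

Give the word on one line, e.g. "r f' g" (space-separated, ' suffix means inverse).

  after f: (1 6)(3 7 5)
  after f: (3 5 7)

f f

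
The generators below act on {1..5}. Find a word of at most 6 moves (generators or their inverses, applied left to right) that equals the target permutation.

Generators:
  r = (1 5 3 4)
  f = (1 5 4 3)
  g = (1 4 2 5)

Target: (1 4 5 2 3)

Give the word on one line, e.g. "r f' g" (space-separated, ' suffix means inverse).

  after f': (1 3 4 5)
  after r: (1 4 3)
  after g': (2 4 3 5)
  after r': (1 4 5 2 3)

f' r g' r'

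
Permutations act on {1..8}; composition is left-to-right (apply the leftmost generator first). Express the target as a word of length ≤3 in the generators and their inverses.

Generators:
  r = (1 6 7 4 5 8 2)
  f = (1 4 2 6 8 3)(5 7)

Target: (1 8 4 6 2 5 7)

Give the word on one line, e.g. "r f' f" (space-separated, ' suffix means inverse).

r' r'

  after r': (1 2 8 5 4 7 6)
  after r': (1 8 4 6 2 5 7)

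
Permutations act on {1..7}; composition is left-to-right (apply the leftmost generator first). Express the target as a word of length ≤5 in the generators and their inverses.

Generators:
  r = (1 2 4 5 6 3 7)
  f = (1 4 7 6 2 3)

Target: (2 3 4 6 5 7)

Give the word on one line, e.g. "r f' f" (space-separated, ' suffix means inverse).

f' r f r f

  after f': (1 3 2 6 7 4)
  after r: (1 7 5 6)(2 3 4)
  after f: (1 6 4 3 7 5 2)
  after r: (1 3)(4 7 6 5)
  after f: (2 3 4 6 5 7)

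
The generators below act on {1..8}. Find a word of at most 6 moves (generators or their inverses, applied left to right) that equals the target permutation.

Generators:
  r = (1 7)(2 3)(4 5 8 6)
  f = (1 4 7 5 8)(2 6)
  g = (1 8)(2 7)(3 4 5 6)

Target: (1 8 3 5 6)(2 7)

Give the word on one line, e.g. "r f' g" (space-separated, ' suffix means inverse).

  after g: (1 8)(2 7)(3 4 5 6)
  after g: (3 5)(4 6)
  after r: (1 7)(2 3 8 6 5)
  after r: (3 6 8 4 5)
  after g': (1 8 3 5 6)(2 7)

g g r r g'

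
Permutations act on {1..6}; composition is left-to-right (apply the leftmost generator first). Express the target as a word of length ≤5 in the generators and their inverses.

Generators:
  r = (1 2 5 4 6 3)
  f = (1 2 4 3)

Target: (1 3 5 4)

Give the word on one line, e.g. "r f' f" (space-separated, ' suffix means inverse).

  after f': (1 3 4 2)
  after r: (3 6)(4 5)
  after r: (1 2 5 6)
  after f': (2 5 6 3 4)
  after r': (1 3 5 4)

f' r r f' r'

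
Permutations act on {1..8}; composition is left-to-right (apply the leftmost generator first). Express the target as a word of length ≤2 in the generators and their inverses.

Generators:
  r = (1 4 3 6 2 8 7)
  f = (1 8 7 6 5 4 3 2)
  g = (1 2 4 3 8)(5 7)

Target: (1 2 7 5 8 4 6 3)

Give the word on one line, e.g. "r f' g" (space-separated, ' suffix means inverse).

g' r'

  after g': (1 8 3 4 2)(5 7)
  after r': (1 2 7 5 8 4 6 3)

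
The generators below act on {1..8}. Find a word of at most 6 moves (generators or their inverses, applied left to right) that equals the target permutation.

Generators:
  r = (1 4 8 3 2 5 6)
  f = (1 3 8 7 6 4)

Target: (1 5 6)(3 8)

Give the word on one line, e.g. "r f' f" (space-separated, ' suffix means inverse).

f' r f f r'

  after f': (1 4 6 7 8 3)
  after r: (1 8 2 5 6 7 3 4)
  after f: (1 7 8 2 5 4 3)
  after f: (1 6 4 8 2 5)
  after r': (1 5 6)(3 8)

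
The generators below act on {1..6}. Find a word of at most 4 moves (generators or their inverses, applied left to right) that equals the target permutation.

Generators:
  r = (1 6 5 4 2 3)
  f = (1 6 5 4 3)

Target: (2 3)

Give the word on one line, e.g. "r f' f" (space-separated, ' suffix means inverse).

  after f': (1 3 4 5 6)
  after r: (2 3)

f' r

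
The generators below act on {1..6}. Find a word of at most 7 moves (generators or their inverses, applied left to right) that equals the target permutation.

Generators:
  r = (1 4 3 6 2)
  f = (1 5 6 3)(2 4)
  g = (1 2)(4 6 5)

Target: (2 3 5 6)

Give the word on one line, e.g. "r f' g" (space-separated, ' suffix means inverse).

f' g f g' g'

  after f': (1 3 6 5)(2 4)
  after g: (1 3 5 2 6 4)
  after f: (2 3 6)(4 5)
  after g': (1 2 3 4 6)
  after g': (2 3 5 6)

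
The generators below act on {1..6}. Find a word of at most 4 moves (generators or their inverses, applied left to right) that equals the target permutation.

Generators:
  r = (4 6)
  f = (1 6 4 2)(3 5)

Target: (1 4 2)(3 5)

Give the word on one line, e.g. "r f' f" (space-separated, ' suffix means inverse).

f r'

  after f: (1 6 4 2)(3 5)
  after r': (1 4 2)(3 5)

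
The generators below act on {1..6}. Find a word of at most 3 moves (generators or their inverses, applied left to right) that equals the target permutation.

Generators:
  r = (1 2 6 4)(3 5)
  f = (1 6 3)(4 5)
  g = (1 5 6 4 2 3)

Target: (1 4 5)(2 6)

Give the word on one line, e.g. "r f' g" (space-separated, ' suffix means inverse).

g' f' g

  after g': (1 3 2 4 6 5)
  after f': (1 6 4)(2 5 3)
  after g: (1 4 5)(2 6)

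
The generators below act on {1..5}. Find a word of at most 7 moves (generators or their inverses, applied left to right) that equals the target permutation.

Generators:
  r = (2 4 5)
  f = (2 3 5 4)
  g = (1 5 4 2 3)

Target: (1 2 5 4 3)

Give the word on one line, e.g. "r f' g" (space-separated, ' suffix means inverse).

  after f: (2 3 5 4)
  after g': (1 3)
  after r': (1 3)(2 5 4)
  after r': (1 3)(2 4 5)
  after f': (1 2 5 4 3)

f g' r' r' f'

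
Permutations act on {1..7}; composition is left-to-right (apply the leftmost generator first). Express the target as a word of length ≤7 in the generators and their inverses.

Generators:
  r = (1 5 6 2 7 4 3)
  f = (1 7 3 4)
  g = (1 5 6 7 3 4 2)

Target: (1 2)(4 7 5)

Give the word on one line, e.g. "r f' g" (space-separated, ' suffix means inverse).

g' r' f' g r'

  after g': (1 2 4 3 7 6 5)
  after r': (1 6)(2 7 5 3)
  after f': (1 6 4 3 2)(5 7)
  after g: (1 7 6 2 5 3)
  after r': (1 2)(4 7 5)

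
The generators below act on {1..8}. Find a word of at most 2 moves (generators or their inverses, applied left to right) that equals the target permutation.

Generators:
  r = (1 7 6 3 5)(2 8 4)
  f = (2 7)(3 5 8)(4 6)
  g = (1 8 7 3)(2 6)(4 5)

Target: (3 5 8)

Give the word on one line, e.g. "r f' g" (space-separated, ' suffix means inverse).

f' f'

  after f': (2 7)(3 8 5)(4 6)
  after f': (3 5 8)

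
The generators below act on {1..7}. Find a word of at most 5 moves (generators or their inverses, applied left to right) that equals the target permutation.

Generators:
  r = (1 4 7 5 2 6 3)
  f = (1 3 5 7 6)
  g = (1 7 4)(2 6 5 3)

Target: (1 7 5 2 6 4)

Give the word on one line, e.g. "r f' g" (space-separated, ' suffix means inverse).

r' g g f g

  after r': (1 3 6 2 5 7 4)
  after g: (1 2 3 5 4 7)
  after g: (1 6 5)
  after f: (3 5)(6 7)
  after g: (1 7 5 2 6 4)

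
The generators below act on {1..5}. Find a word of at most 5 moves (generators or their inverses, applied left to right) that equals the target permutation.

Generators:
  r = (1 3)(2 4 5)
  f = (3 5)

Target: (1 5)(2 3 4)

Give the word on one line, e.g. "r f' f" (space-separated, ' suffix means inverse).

f' r' f' f' f'

  after f': (3 5)
  after r': (1 3 4 2 5)
  after f': (1 5)(2 3 4)
  after f': (1 3 4 2 5)
  after f': (1 5)(2 3 4)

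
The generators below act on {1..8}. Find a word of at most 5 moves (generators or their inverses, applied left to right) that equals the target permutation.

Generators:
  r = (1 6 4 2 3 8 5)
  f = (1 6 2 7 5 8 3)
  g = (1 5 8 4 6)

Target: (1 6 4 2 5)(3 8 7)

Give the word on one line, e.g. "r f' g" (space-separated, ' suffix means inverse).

f r' f

  after f: (1 6 2 7 5 8 3)
  after r': (2 7 8)(3 5)(4 6)
  after f: (1 6 4 2 5)(3 8 7)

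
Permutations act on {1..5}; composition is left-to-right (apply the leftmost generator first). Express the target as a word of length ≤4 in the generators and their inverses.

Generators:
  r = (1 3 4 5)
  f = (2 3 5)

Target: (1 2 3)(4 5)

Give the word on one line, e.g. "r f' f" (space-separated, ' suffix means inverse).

r' f

  after r': (1 5 4 3)
  after f: (1 2 3)(4 5)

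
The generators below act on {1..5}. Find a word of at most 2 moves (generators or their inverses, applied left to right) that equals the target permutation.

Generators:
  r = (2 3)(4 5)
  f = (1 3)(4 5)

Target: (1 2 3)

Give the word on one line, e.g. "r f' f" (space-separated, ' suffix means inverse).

  after f: (1 3)(4 5)
  after r: (1 2 3)

f r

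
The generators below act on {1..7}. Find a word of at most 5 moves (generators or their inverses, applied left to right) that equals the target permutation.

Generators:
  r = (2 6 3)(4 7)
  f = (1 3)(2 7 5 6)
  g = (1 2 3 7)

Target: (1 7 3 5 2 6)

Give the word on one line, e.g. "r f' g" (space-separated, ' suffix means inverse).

  after g': (1 7 3 2)
  after g': (1 3)(2 7)
  after f: (2 5 6)
  after g: (1 2 5 6 3 7)
  after f: (1 7 3 5 2 6)

g' g' f g f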